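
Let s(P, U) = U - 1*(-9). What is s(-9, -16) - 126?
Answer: -133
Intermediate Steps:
s(P, U) = 9 + U (s(P, U) = U + 9 = 9 + U)
s(-9, -16) - 126 = (9 - 16) - 126 = -7 - 126 = -133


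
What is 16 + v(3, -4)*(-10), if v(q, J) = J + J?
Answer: 96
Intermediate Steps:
v(q, J) = 2*J
16 + v(3, -4)*(-10) = 16 + (2*(-4))*(-10) = 16 - 8*(-10) = 16 + 80 = 96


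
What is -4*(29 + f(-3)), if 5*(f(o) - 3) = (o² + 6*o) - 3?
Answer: -592/5 ≈ -118.40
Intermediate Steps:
f(o) = 12/5 + o²/5 + 6*o/5 (f(o) = 3 + ((o² + 6*o) - 3)/5 = 3 + (-3 + o² + 6*o)/5 = 3 + (-⅗ + o²/5 + 6*o/5) = 12/5 + o²/5 + 6*o/5)
-4*(29 + f(-3)) = -4*(29 + (12/5 + (⅕)*(-3)² + (6/5)*(-3))) = -4*(29 + (12/5 + (⅕)*9 - 18/5)) = -4*(29 + (12/5 + 9/5 - 18/5)) = -4*(29 + ⅗) = -4*148/5 = -592/5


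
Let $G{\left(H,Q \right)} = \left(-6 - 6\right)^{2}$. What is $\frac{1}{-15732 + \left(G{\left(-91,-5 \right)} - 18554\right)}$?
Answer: $- \frac{1}{34142} \approx -2.9289 \cdot 10^{-5}$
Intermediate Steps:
$G{\left(H,Q \right)} = 144$ ($G{\left(H,Q \right)} = \left(-12\right)^{2} = 144$)
$\frac{1}{-15732 + \left(G{\left(-91,-5 \right)} - 18554\right)} = \frac{1}{-15732 + \left(144 - 18554\right)} = \frac{1}{-15732 - 18410} = \frac{1}{-34142} = - \frac{1}{34142}$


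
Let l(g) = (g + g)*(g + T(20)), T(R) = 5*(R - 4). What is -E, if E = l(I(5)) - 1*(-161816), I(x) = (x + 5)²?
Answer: -197816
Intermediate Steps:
T(R) = -20 + 5*R (T(R) = 5*(-4 + R) = -20 + 5*R)
I(x) = (5 + x)²
l(g) = 2*g*(80 + g) (l(g) = (g + g)*(g + (-20 + 5*20)) = (2*g)*(g + (-20 + 100)) = (2*g)*(g + 80) = (2*g)*(80 + g) = 2*g*(80 + g))
E = 197816 (E = 2*(5 + 5)²*(80 + (5 + 5)²) - 1*(-161816) = 2*10²*(80 + 10²) + 161816 = 2*100*(80 + 100) + 161816 = 2*100*180 + 161816 = 36000 + 161816 = 197816)
-E = -1*197816 = -197816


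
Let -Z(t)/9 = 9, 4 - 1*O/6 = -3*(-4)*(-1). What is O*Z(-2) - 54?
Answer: -7830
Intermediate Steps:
O = 96 (O = 24 - 6*(-3*(-4))*(-1) = 24 - 72*(-1) = 24 - 6*(-12) = 24 + 72 = 96)
Z(t) = -81 (Z(t) = -9*9 = -81)
O*Z(-2) - 54 = 96*(-81) - 54 = -7776 - 54 = -7830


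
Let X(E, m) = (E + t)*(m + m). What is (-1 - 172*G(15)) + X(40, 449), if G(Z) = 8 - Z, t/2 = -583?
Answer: -1009945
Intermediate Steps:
t = -1166 (t = 2*(-583) = -1166)
X(E, m) = 2*m*(-1166 + E) (X(E, m) = (E - 1166)*(m + m) = (-1166 + E)*(2*m) = 2*m*(-1166 + E))
(-1 - 172*G(15)) + X(40, 449) = (-1 - 172*(8 - 1*15)) + 2*449*(-1166 + 40) = (-1 - 172*(8 - 15)) + 2*449*(-1126) = (-1 - 172*(-7)) - 1011148 = (-1 + 1204) - 1011148 = 1203 - 1011148 = -1009945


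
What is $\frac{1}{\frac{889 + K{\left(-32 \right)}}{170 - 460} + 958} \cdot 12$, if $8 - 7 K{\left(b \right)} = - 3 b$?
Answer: $\frac{4872}{387721} \approx 0.012566$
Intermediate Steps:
$K{\left(b \right)} = \frac{8}{7} + \frac{3 b}{7}$ ($K{\left(b \right)} = \frac{8}{7} - \frac{\left(-3\right) b}{7} = \frac{8}{7} + \frac{3 b}{7}$)
$\frac{1}{\frac{889 + K{\left(-32 \right)}}{170 - 460} + 958} \cdot 12 = \frac{1}{\frac{889 + \left(\frac{8}{7} + \frac{3}{7} \left(-32\right)\right)}{170 - 460} + 958} \cdot 12 = \frac{1}{\frac{889 + \left(\frac{8}{7} - \frac{96}{7}\right)}{-290} + 958} \cdot 12 = \frac{1}{\left(889 - \frac{88}{7}\right) \left(- \frac{1}{290}\right) + 958} \cdot 12 = \frac{1}{\frac{6135}{7} \left(- \frac{1}{290}\right) + 958} \cdot 12 = \frac{1}{- \frac{1227}{406} + 958} \cdot 12 = \frac{1}{\frac{387721}{406}} \cdot 12 = \frac{406}{387721} \cdot 12 = \frac{4872}{387721}$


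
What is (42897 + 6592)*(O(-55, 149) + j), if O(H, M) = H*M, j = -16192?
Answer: -1206888243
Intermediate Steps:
(42897 + 6592)*(O(-55, 149) + j) = (42897 + 6592)*(-55*149 - 16192) = 49489*(-8195 - 16192) = 49489*(-24387) = -1206888243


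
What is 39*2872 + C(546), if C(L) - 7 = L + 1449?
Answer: 114010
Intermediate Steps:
C(L) = 1456 + L (C(L) = 7 + (L + 1449) = 7 + (1449 + L) = 1456 + L)
39*2872 + C(546) = 39*2872 + (1456 + 546) = 112008 + 2002 = 114010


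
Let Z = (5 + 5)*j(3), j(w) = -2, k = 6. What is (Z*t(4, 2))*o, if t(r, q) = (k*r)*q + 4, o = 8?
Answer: -8320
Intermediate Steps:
t(r, q) = 4 + 6*q*r (t(r, q) = (6*r)*q + 4 = 6*q*r + 4 = 4 + 6*q*r)
Z = -20 (Z = (5 + 5)*(-2) = 10*(-2) = -20)
(Z*t(4, 2))*o = -20*(4 + 6*2*4)*8 = -20*(4 + 48)*8 = -20*52*8 = -1040*8 = -8320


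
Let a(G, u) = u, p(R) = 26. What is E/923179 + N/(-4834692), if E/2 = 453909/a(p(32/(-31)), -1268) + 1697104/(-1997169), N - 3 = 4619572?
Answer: -900728582822585227201/941905976774077552788 ≈ -0.95628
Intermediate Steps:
N = 4619575 (N = 3 + 4619572 = 4619575)
E = -908684911493/1266205146 (E = 2*(453909/(-1268) + 1697104/(-1997169)) = 2*(453909*(-1/1268) + 1697104*(-1/1997169)) = 2*(-453909/1268 - 1697104/1997169) = 2*(-908684911493/2532410292) = -908684911493/1266205146 ≈ -717.64)
E/923179 + N/(-4834692) = -908684911493/1266205146/923179 + 4619575/(-4834692) = -908684911493/1266205146*1/923179 + 4619575*(-1/4834692) = -908684911493/1168934000479134 - 4619575/4834692 = -900728582822585227201/941905976774077552788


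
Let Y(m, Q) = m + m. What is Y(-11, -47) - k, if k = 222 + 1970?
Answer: -2214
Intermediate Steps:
Y(m, Q) = 2*m
k = 2192
Y(-11, -47) - k = 2*(-11) - 1*2192 = -22 - 2192 = -2214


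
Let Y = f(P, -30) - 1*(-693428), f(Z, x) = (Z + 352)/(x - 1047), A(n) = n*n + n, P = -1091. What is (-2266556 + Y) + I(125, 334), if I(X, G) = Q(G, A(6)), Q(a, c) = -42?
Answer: -1694303351/1077 ≈ -1.5732e+6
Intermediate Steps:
A(n) = n + n**2 (A(n) = n**2 + n = n + n**2)
I(X, G) = -42
f(Z, x) = (352 + Z)/(-1047 + x)
Y = 746822695/1077 (Y = (352 - 1091)/(-1047 - 30) - 1*(-693428) = -739/(-1077) + 693428 = -1/1077*(-739) + 693428 = 739/1077 + 693428 = 746822695/1077 ≈ 6.9343e+5)
(-2266556 + Y) + I(125, 334) = (-2266556 + 746822695/1077) - 42 = -1694258117/1077 - 42 = -1694303351/1077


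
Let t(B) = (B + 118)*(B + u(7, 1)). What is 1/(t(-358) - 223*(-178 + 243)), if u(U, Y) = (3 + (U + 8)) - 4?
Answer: 1/68065 ≈ 1.4692e-5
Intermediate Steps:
u(U, Y) = 7 + U (u(U, Y) = (3 + (8 + U)) - 4 = (11 + U) - 4 = 7 + U)
t(B) = (14 + B)*(118 + B) (t(B) = (B + 118)*(B + (7 + 7)) = (118 + B)*(B + 14) = (118 + B)*(14 + B) = (14 + B)*(118 + B))
1/(t(-358) - 223*(-178 + 243)) = 1/((1652 + (-358)² + 132*(-358)) - 223*(-178 + 243)) = 1/((1652 + 128164 - 47256) - 223*65) = 1/(82560 - 14495) = 1/68065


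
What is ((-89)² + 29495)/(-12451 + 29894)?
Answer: 37416/17443 ≈ 2.1450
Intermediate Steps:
((-89)² + 29495)/(-12451 + 29894) = (7921 + 29495)/17443 = 37416*(1/17443) = 37416/17443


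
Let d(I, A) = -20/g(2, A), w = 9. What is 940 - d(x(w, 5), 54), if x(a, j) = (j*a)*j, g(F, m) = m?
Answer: 25390/27 ≈ 940.37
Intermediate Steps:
x(a, j) = a*j² (x(a, j) = (a*j)*j = a*j²)
d(I, A) = -20/A
940 - d(x(w, 5), 54) = 940 - (-20)/54 = 940 - 1*(-10/27) = 940 + 10/27 = 25390/27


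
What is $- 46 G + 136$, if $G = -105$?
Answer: $4966$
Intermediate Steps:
$- 46 G + 136 = \left(-46\right) \left(-105\right) + 136 = 4830 + 136 = 4966$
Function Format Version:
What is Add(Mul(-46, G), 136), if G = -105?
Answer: 4966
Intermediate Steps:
Add(Mul(-46, G), 136) = Add(Mul(-46, -105), 136) = Add(4830, 136) = 4966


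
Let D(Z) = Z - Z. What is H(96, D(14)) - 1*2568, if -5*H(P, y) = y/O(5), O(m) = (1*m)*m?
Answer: -2568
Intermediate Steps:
O(m) = m**2 (O(m) = m*m = m**2)
D(Z) = 0
H(P, y) = -y/125 (H(P, y) = -y/(5*(5**2)) = -y/(5*25) = -y/125)
H(96, D(14)) - 1*2568 = -1/125*0 - 1*2568 = 0 - 2568 = -2568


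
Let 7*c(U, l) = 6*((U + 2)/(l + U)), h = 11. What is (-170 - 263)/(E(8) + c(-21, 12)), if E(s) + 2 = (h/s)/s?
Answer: 581952/25 ≈ 23278.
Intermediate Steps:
E(s) = -2 + 11/s² (E(s) = -2 + (11/s)/s = -2 + 11/s²)
c(U, l) = 6*(2 + U)/(7*(U + l)) (c(U, l) = (6*((U + 2)/(l + U)))/7 = (6*((2 + U)/(U + l)))/7 = (6*(2 + U)/(U + l))/7 = 6*(2 + U)/(7*(U + l)))
(-170 - 263)/(E(8) + c(-21, 12)) = (-170 - 263)/((-2 + 11/8²) + 6*(2 - 21)/(7*(-21 + 12))) = -433/((-2 + 11*(1/64)) + (6/7)*(-19)/(-9)) = -433/((-2 + 11/64) + (6/7)*(-⅑)*(-19)) = -433/(-117/64 + 38/21) = -433/(-25/1344) = -433*(-1344/25) = 581952/25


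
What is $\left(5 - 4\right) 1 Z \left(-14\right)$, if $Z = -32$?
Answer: $448$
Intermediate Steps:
$\left(5 - 4\right) 1 Z \left(-14\right) = \left(5 - 4\right) 1 \left(-32\right) \left(-14\right) = 1 \cdot 1 \left(-32\right) \left(-14\right) = 1 \left(-32\right) \left(-14\right) = \left(-32\right) \left(-14\right) = 448$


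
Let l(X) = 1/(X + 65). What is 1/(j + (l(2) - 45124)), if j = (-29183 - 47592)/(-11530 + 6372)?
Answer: -345586/15589073581 ≈ -2.2168e-5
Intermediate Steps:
l(X) = 1/(65 + X)
j = 76775/5158 (j = -76775/(-5158) = -76775*(-1/5158) = 76775/5158 ≈ 14.885)
1/(j + (l(2) - 45124)) = 1/(76775/5158 + (1/(65 + 2) - 45124)) = 1/(76775/5158 + (1/67 - 45124)) = 1/(76775/5158 - 3023307/67) = 1/(-15589073581/345586) = -345586/15589073581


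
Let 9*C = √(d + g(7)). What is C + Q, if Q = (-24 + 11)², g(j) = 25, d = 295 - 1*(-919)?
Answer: 169 + √1239/9 ≈ 172.91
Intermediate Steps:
d = 1214 (d = 295 + 919 = 1214)
C = √1239/9 (C = √(1214 + 25)/9 = √1239/9 ≈ 3.9110)
Q = 169 (Q = (-13)² = 169)
C + Q = √1239/9 + 169 = 169 + √1239/9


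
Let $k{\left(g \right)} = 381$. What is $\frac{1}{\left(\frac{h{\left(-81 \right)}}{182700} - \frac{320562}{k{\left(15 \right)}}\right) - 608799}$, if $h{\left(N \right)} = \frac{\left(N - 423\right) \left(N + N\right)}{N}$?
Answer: $- \frac{92075}{56132637583} \approx -1.6403 \cdot 10^{-6}$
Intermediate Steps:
$h{\left(N \right)} = -846 + 2 N$ ($h{\left(N \right)} = \frac{\left(-423 + N\right) 2 N}{N} = \frac{2 N \left(-423 + N\right)}{N} = -846 + 2 N$)
$\frac{1}{\left(\frac{h{\left(-81 \right)}}{182700} - \frac{320562}{k{\left(15 \right)}}\right) - 608799} = \frac{1}{\left(\frac{-846 + 2 \left(-81\right)}{182700} - \frac{320562}{381}\right) - 608799} = \frac{1}{\left(\left(-846 - 162\right) \frac{1}{182700} - \frac{106854}{127}\right) - 608799} = \frac{1}{\left(\left(-1008\right) \frac{1}{182700} - \frac{106854}{127}\right) - 608799} = \frac{1}{\left(- \frac{4}{725} - \frac{106854}{127}\right) - 608799} = \frac{1}{- \frac{77469658}{92075} - 608799} = \frac{1}{- \frac{56132637583}{92075}} = - \frac{92075}{56132637583}$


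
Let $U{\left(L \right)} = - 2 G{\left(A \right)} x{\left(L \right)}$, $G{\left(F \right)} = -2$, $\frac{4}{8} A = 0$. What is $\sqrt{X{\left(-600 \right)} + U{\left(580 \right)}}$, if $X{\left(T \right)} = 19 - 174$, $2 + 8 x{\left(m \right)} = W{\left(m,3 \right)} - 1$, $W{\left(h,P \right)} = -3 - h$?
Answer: $8 i \sqrt{7} \approx 21.166 i$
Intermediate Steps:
$A = 0$ ($A = 2 \cdot 0 = 0$)
$x{\left(m \right)} = - \frac{3}{4} - \frac{m}{8}$ ($x{\left(m \right)} = - \frac{1}{4} + \frac{\left(-3 - m\right) - 1}{8} = - \frac{1}{4} + \frac{-4 - m}{8} = - \frac{1}{4} - \left(\frac{1}{2} + \frac{m}{8}\right) = - \frac{3}{4} - \frac{m}{8}$)
$U{\left(L \right)} = -3 - \frac{L}{2}$ ($U{\left(L \right)} = \left(-2\right) \left(-2\right) \left(- \frac{3}{4} - \frac{L}{8}\right) = 4 \left(- \frac{3}{4} - \frac{L}{8}\right) = -3 - \frac{L}{2}$)
$X{\left(T \right)} = -155$
$\sqrt{X{\left(-600 \right)} + U{\left(580 \right)}} = \sqrt{-155 - 293} = \sqrt{-448} = 8 i \sqrt{7}$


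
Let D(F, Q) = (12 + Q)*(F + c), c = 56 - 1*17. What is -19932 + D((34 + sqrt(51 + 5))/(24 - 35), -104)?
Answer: -255592/11 + 184*sqrt(14)/11 ≈ -23173.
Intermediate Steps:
c = 39 (c = 56 - 17 = 39)
D(F, Q) = (12 + Q)*(39 + F) (D(F, Q) = (12 + Q)*(F + 39) = (12 + Q)*(39 + F))
-19932 + D((34 + sqrt(51 + 5))/(24 - 35), -104) = -19932 + (468 + 12*((34 + sqrt(51 + 5))/(24 - 35)) + 39*(-104) + ((34 + sqrt(51 + 5))/(24 - 35))*(-104)) = -19932 + (468 + 12*((34 + sqrt(56))/(-11)) - 4056 + ((34 + sqrt(56))/(-11))*(-104)) = -19932 + (468 + 12*((34 + 2*sqrt(14))*(-1/11)) - 4056 + ((34 + 2*sqrt(14))*(-1/11))*(-104)) = -19932 + (468 + 12*(-34/11 - 2*sqrt(14)/11) - 4056 + (-34/11 - 2*sqrt(14)/11)*(-104)) = -19932 + (468 + (-408/11 - 24*sqrt(14)/11) - 4056 + (3536/11 + 208*sqrt(14)/11)) = -19932 + (-36340/11 + 184*sqrt(14)/11) = -255592/11 + 184*sqrt(14)/11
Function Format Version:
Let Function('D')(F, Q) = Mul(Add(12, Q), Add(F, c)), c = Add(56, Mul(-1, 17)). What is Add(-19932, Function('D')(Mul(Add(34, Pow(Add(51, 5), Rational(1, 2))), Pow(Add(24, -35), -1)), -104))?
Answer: Add(Rational(-255592, 11), Mul(Rational(184, 11), Pow(14, Rational(1, 2)))) ≈ -23173.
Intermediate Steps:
c = 39 (c = Add(56, -17) = 39)
Function('D')(F, Q) = Mul(Add(12, Q), Add(39, F)) (Function('D')(F, Q) = Mul(Add(12, Q), Add(F, 39)) = Mul(Add(12, Q), Add(39, F)))
Add(-19932, Function('D')(Mul(Add(34, Pow(Add(51, 5), Rational(1, 2))), Pow(Add(24, -35), -1)), -104)) = Add(-19932, Add(468, Mul(12, Mul(Add(34, Pow(Add(51, 5), Rational(1, 2))), Pow(Add(24, -35), -1))), Mul(39, -104), Mul(Mul(Add(34, Pow(Add(51, 5), Rational(1, 2))), Pow(Add(24, -35), -1)), -104))) = Add(-19932, Add(468, Mul(12, Mul(Add(34, Pow(56, Rational(1, 2))), Pow(-11, -1))), -4056, Mul(Mul(Add(34, Pow(56, Rational(1, 2))), Pow(-11, -1)), -104))) = Add(-19932, Add(468, Mul(12, Mul(Add(34, Mul(2, Pow(14, Rational(1, 2)))), Rational(-1, 11))), -4056, Mul(Mul(Add(34, Mul(2, Pow(14, Rational(1, 2)))), Rational(-1, 11)), -104))) = Add(-19932, Add(468, Mul(12, Add(Rational(-34, 11), Mul(Rational(-2, 11), Pow(14, Rational(1, 2))))), -4056, Mul(Add(Rational(-34, 11), Mul(Rational(-2, 11), Pow(14, Rational(1, 2)))), -104))) = Add(-19932, Add(468, Add(Rational(-408, 11), Mul(Rational(-24, 11), Pow(14, Rational(1, 2)))), -4056, Add(Rational(3536, 11), Mul(Rational(208, 11), Pow(14, Rational(1, 2)))))) = Add(-19932, Add(Rational(-36340, 11), Mul(Rational(184, 11), Pow(14, Rational(1, 2))))) = Add(Rational(-255592, 11), Mul(Rational(184, 11), Pow(14, Rational(1, 2))))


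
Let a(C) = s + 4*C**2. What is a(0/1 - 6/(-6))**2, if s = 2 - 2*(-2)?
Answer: 100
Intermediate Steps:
s = 6 (s = 2 + 4 = 6)
a(C) = 6 + 4*C**2
a(0/1 - 6/(-6))**2 = (6 + 4*(0/1 - 6/(-6))**2)**2 = (6 + 4*(0*1 - 6*(-1/6))**2)**2 = (6 + 4*(0 + 1)**2)**2 = (6 + 4*1**2)**2 = (6 + 4*1)**2 = (6 + 4)**2 = 10**2 = 100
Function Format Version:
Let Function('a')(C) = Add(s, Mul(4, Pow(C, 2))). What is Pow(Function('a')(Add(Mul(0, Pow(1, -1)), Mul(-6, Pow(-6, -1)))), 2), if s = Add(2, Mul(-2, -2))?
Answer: 100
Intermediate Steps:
s = 6 (s = Add(2, 4) = 6)
Function('a')(C) = Add(6, Mul(4, Pow(C, 2)))
Pow(Function('a')(Add(Mul(0, Pow(1, -1)), Mul(-6, Pow(-6, -1)))), 2) = Pow(Add(6, Mul(4, Pow(Add(Mul(0, Pow(1, -1)), Mul(-6, Pow(-6, -1))), 2))), 2) = Pow(Add(6, Mul(4, Pow(Add(Mul(0, 1), Mul(-6, Rational(-1, 6))), 2))), 2) = Pow(Add(6, Mul(4, Pow(Add(0, 1), 2))), 2) = Pow(Add(6, Mul(4, Pow(1, 2))), 2) = Pow(Add(6, Mul(4, 1)), 2) = Pow(Add(6, 4), 2) = Pow(10, 2) = 100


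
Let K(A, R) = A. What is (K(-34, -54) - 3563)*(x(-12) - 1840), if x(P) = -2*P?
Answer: 6532152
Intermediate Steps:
(K(-34, -54) - 3563)*(x(-12) - 1840) = (-34 - 3563)*(-2*(-12) - 1840) = -3597*(24 - 1840) = -3597*(-1816) = 6532152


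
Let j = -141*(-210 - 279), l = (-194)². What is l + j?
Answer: 106585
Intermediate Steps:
l = 37636
j = 68949 (j = -141*(-489) = 68949)
l + j = 37636 + 68949 = 106585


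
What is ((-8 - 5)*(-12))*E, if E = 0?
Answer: 0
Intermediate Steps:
((-8 - 5)*(-12))*E = ((-8 - 5)*(-12))*0 = -13*(-12)*0 = 156*0 = 0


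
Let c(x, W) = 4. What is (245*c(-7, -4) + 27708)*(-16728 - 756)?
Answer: -501580992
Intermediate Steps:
(245*c(-7, -4) + 27708)*(-16728 - 756) = (245*4 + 27708)*(-16728 - 756) = (980 + 27708)*(-17484) = 28688*(-17484) = -501580992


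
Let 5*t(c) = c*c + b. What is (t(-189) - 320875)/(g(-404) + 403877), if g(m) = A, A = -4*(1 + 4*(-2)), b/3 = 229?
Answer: -1567967/2019525 ≈ -0.77640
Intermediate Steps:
b = 687 (b = 3*229 = 687)
A = 28 (A = -4*(1 - 8) = -4*(-7) = 28)
g(m) = 28
t(c) = 687/5 + c**2/5 (t(c) = (c*c + 687)/5 = (c**2 + 687)/5 = (687 + c**2)/5 = 687/5 + c**2/5)
(t(-189) - 320875)/(g(-404) + 403877) = ((687/5 + (1/5)*(-189)**2) - 320875)/(28 + 403877) = ((687/5 + (1/5)*35721) - 320875)/403905 = ((687/5 + 35721/5) - 320875)*(1/403905) = (36408/5 - 320875)*(1/403905) = -1567967/5*1/403905 = -1567967/2019525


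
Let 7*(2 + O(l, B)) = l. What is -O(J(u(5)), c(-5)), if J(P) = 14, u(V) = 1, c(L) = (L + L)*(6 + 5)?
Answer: 0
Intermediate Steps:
c(L) = 22*L (c(L) = (2*L)*11 = 22*L)
O(l, B) = -2 + l/7
-O(J(u(5)), c(-5)) = -(-2 + (⅐)*14) = -(-2 + 2) = -1*0 = 0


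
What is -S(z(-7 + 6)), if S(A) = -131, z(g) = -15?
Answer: 131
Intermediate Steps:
-S(z(-7 + 6)) = -1*(-131) = 131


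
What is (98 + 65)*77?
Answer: 12551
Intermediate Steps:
(98 + 65)*77 = 163*77 = 12551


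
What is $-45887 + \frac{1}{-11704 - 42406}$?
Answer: $- \frac{2482945571}{54110} \approx -45887.0$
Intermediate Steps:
$-45887 + \frac{1}{-11704 - 42406} = -45887 + \frac{1}{-54110} = -45887 - \frac{1}{54110} = - \frac{2482945571}{54110}$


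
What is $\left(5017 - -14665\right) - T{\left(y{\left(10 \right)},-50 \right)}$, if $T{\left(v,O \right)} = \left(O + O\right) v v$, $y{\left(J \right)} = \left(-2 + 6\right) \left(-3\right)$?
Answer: $34082$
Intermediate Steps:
$y{\left(J \right)} = -12$ ($y{\left(J \right)} = 4 \left(-3\right) = -12$)
$T{\left(v,O \right)} = 2 O v^{2}$
$\left(5017 - -14665\right) - T{\left(y{\left(10 \right)},-50 \right)} = \left(5017 - -14665\right) - 2 \left(-50\right) \left(-12\right)^{2} = \left(5017 + 14665\right) - 2 \left(-50\right) 144 = 19682 - -14400 = 19682 + 14400 = 34082$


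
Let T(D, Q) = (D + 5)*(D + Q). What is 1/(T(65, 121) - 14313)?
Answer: -1/1293 ≈ -0.00077340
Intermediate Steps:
T(D, Q) = (5 + D)*(D + Q)
1/(T(65, 121) - 14313) = 1/((65**2 + 5*65 + 5*121 + 65*121) - 14313) = 1/((4225 + 325 + 605 + 7865) - 14313) = 1/(13020 - 14313) = 1/(-1293) = -1/1293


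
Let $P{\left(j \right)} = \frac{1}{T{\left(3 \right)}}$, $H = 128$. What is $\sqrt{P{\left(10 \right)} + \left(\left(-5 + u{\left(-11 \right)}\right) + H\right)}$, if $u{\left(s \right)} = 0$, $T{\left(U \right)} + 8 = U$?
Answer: $\frac{\sqrt{3070}}{5} \approx 11.082$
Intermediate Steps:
$T{\left(U \right)} = -8 + U$
$P{\left(j \right)} = - \frac{1}{5}$ ($P{\left(j \right)} = \frac{1}{-8 + 3} = \frac{1}{-5} = - \frac{1}{5}$)
$\sqrt{P{\left(10 \right)} + \left(\left(-5 + u{\left(-11 \right)}\right) + H\right)} = \sqrt{- \frac{1}{5} + \left(\left(-5 + 0\right) + 128\right)} = \sqrt{- \frac{1}{5} + \left(-5 + 128\right)} = \sqrt{- \frac{1}{5} + 123} = \sqrt{\frac{614}{5}} = \frac{\sqrt{3070}}{5}$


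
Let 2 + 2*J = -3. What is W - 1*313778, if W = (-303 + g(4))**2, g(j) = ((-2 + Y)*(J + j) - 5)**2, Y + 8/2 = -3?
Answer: -4995799/16 ≈ -3.1224e+5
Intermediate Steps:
Y = -7 (Y = -4 - 3 = -7)
J = -5/2 (J = -1 + (1/2)*(-3) = -1 - 3/2 = -5/2 ≈ -2.5000)
g(j) = (35/2 - 9*j)**2 (g(j) = ((-2 - 7)*(-5/2 + j) - 5)**2 = (-9*(-5/2 + j) - 5)**2 = ((45/2 - 9*j) - 5)**2 = (35/2 - 9*j)**2)
W = 24649/16 (W = (-303 + (-35 + 18*4)**2/4)**2 = (-303 + (-35 + 72)**2/4)**2 = (-303 + (1/4)*37**2)**2 = (-303 + (1/4)*1369)**2 = (-303 + 1369/4)**2 = (157/4)**2 = 24649/16 ≈ 1540.6)
W - 1*313778 = 24649/16 - 1*313778 = 24649/16 - 313778 = -4995799/16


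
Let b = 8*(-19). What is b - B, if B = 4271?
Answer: -4423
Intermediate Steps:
b = -152
b - B = -152 - 1*4271 = -152 - 4271 = -4423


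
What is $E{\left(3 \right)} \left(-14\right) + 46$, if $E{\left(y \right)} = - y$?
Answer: $88$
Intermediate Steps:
$E{\left(3 \right)} \left(-14\right) + 46 = \left(-1\right) 3 \left(-14\right) + 46 = \left(-3\right) \left(-14\right) + 46 = 42 + 46 = 88$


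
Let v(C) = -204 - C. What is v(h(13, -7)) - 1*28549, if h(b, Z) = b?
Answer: -28766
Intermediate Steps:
v(h(13, -7)) - 1*28549 = (-204 - 1*13) - 1*28549 = (-204 - 13) - 28549 = -217 - 28549 = -28766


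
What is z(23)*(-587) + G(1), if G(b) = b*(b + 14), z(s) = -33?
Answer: 19386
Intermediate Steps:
G(b) = b*(14 + b)
z(23)*(-587) + G(1) = -33*(-587) + 1*(14 + 1) = 19371 + 1*15 = 19371 + 15 = 19386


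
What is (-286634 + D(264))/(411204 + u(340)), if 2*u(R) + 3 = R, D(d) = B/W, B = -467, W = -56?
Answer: -16051037/23036860 ≈ -0.69675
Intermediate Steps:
D(d) = 467/56 (D(d) = -467/(-56) = -467*(-1/56) = 467/56)
u(R) = -3/2 + R/2
(-286634 + D(264))/(411204 + u(340)) = (-286634 + 467/56)/(411204 + (-3/2 + (1/2)*340)) = -16051037/(56*(411204 + (-3/2 + 170))) = -16051037/(56*(411204 + 337/2)) = -16051037/(56*822745/2) = -16051037/56*2/822745 = -16051037/23036860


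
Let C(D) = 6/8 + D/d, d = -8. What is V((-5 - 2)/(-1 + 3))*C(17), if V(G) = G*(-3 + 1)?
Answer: -77/8 ≈ -9.6250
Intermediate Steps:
V(G) = -2*G (V(G) = G*(-2) = -2*G)
C(D) = ¾ - D/8 (C(D) = 6/8 + D/(-8) = 6*(⅛) + D*(-⅛) = ¾ - D/8)
V((-5 - 2)/(-1 + 3))*C(17) = (-2*(-5 - 2)/(-1 + 3))*(¾ - ⅛*17) = (-(-14)/2)*(¾ - 17/8) = -(-14)/2*(-11/8) = -2*(-7/2)*(-11/8) = 7*(-11/8) = -77/8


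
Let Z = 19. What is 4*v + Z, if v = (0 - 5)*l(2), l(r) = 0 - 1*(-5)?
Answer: -81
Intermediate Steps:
l(r) = 5 (l(r) = 0 + 5 = 5)
v = -25 (v = (0 - 5)*5 = -5*5 = -25)
4*v + Z = 4*(-25) + 19 = -100 + 19 = -81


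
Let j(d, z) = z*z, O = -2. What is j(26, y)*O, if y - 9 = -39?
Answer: -1800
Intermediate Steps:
y = -30 (y = 9 - 39 = -30)
j(d, z) = z²
j(26, y)*O = (-30)²*(-2) = 900*(-2) = -1800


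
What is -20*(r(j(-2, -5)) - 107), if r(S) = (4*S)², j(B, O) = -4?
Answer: -2980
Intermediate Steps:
r(S) = 16*S²
-20*(r(j(-2, -5)) - 107) = -20*(16*(-4)² - 107) = -20*(16*16 - 107) = -20*(256 - 107) = -20*149 = -2980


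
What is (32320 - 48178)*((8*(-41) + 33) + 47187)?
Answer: -743613336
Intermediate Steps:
(32320 - 48178)*((8*(-41) + 33) + 47187) = -15858*((-328 + 33) + 47187) = -15858*(-295 + 47187) = -15858*46892 = -743613336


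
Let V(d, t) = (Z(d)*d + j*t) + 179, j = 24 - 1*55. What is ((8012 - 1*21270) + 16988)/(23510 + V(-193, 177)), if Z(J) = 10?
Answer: 1865/8136 ≈ 0.22923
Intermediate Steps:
j = -31 (j = 24 - 55 = -31)
V(d, t) = 179 - 31*t + 10*d (V(d, t) = (10*d - 31*t) + 179 = (-31*t + 10*d) + 179 = 179 - 31*t + 10*d)
((8012 - 1*21270) + 16988)/(23510 + V(-193, 177)) = ((8012 - 1*21270) + 16988)/(23510 + (179 - 31*177 + 10*(-193))) = ((8012 - 21270) + 16988)/(23510 + (179 - 5487 - 1930)) = (-13258 + 16988)/(23510 - 7238) = 3730/16272 = 3730*(1/16272) = 1865/8136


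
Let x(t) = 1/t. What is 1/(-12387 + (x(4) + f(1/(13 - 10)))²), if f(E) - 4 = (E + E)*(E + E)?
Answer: -1296/16024991 ≈ -8.0874e-5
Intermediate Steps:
f(E) = 4 + 4*E² (f(E) = 4 + (E + E)*(E + E) = 4 + (2*E)*(2*E) = 4 + 4*E²)
1/(-12387 + (x(4) + f(1/(13 - 10)))²) = 1/(-12387 + (1/4 + (4 + 4*(1/(13 - 10))²))²) = 1/(-12387 + (¼ + (4 + 4*(1/3)²))²) = 1/(-12387 + (¼ + (4 + 4*(⅓)²))²) = 1/(-12387 + (¼ + (4 + 4*(⅑)))²) = 1/(-12387 + (¼ + (4 + 4/9))²) = 1/(-12387 + (¼ + 40/9)²) = 1/(-12387 + (169/36)²) = 1/(-12387 + 28561/1296) = 1/(-16024991/1296) = -1296/16024991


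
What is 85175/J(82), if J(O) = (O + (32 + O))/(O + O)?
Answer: 3492175/49 ≈ 71269.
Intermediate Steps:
J(O) = (32 + 2*O)/(2*O) (J(O) = (32 + 2*O)/((2*O)) = (32 + 2*O)*(1/(2*O)) = (32 + 2*O)/(2*O))
85175/J(82) = 85175/(((16 + 82)/82)) = 85175/(((1/82)*98)) = 85175/(49/41) = 85175*(41/49) = 3492175/49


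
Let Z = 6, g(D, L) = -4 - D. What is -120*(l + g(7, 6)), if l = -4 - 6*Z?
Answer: 6120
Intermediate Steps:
l = -40 (l = -4 - 6*6 = -4 - 36 = -40)
-120*(l + g(7, 6)) = -120*(-40 + (-4 - 1*7)) = -120*(-40 + (-4 - 7)) = -120*(-40 - 11) = -120*(-51) = 6120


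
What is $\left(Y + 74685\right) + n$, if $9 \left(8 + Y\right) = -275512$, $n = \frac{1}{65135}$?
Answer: $\frac{25831303444}{586215} \approx 44065.0$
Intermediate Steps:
$n = \frac{1}{65135} \approx 1.5353 \cdot 10^{-5}$
$Y = - \frac{275584}{9}$ ($Y = -8 + \frac{1}{9} \left(-275512\right) = -8 - \frac{275512}{9} = - \frac{275584}{9} \approx -30620.0$)
$\left(Y + 74685\right) + n = \left(- \frac{275584}{9} + 74685\right) + \frac{1}{65135} = \frac{396581}{9} + \frac{1}{65135} = \frac{25831303444}{586215}$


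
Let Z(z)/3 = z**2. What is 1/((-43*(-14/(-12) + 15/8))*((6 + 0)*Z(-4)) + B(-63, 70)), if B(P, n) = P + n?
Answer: -1/37661 ≈ -2.6553e-5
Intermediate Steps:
Z(z) = 3*z**2
1/((-43*(-14/(-12) + 15/8))*((6 + 0)*Z(-4)) + B(-63, 70)) = 1/((-43*(-14/(-12) + 15/8))*((6 + 0)*(3*(-4)**2)) + (-63 + 70)) = 1/((-43*(-14*(-1/12) + 15*(1/8)))*(6*(3*16)) + 7) = 1/((-43*(7/6 + 15/8))*(6*48) + 7) = 1/(-43*73/24*288 + 7) = 1/(-3139/24*288 + 7) = 1/(-37668 + 7) = 1/(-37661) = -1/37661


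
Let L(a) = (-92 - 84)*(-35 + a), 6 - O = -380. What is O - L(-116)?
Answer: -26190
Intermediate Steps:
O = 386 (O = 6 - 1*(-380) = 6 + 380 = 386)
L(a) = 6160 - 176*a (L(a) = -176*(-35 + a) = 6160 - 176*a)
O - L(-116) = 386 - (6160 - 176*(-116)) = 386 - (6160 + 20416) = 386 - 1*26576 = 386 - 26576 = -26190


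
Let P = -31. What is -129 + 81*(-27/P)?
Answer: -1812/31 ≈ -58.452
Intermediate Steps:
-129 + 81*(-27/P) = -129 + 81*(-27/(-31)) = -129 + 81*(-27*(-1/31)) = -129 + 81*(27/31) = -129 + 2187/31 = -1812/31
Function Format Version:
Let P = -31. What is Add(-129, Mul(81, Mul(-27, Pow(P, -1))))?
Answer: Rational(-1812, 31) ≈ -58.452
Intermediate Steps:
Add(-129, Mul(81, Mul(-27, Pow(P, -1)))) = Add(-129, Mul(81, Mul(-27, Pow(-31, -1)))) = Add(-129, Mul(81, Mul(-27, Rational(-1, 31)))) = Add(-129, Mul(81, Rational(27, 31))) = Add(-129, Rational(2187, 31)) = Rational(-1812, 31)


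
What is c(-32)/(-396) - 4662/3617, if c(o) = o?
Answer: -432602/358083 ≈ -1.2081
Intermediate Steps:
c(-32)/(-396) - 4662/3617 = -32/(-396) - 4662/3617 = -32*(-1/396) - 4662*1/3617 = 8/99 - 4662/3617 = -432602/358083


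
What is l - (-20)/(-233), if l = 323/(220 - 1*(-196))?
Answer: 66939/96928 ≈ 0.69061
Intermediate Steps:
l = 323/416 (l = 323/(220 + 196) = 323/416 ≈ 0.77644)
l - (-20)/(-233) = 323/416 - (-20)/(-233) = 323/416 - (-20)*(-1)/233 = 323/416 - 1*20/233 = 323/416 - 20/233 = 66939/96928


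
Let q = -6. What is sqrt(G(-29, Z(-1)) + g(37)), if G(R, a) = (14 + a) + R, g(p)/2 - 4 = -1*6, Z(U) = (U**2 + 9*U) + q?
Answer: I*sqrt(33) ≈ 5.7446*I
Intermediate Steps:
Z(U) = -6 + U**2 + 9*U (Z(U) = (U**2 + 9*U) - 6 = -6 + U**2 + 9*U)
g(p) = -4 (g(p) = 8 + 2*(-1*6) = 8 + 2*(-6) = 8 - 12 = -4)
G(R, a) = 14 + R + a
sqrt(G(-29, Z(-1)) + g(37)) = sqrt((14 - 29 + (-6 + (-1)**2 + 9*(-1))) - 4) = sqrt((14 - 29 + (-6 + 1 - 9)) - 4) = sqrt((14 - 29 - 14) - 4) = sqrt(-29 - 4) = sqrt(-33) = I*sqrt(33)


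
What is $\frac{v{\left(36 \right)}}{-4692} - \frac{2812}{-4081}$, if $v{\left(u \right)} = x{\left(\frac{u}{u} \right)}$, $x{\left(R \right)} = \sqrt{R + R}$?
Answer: $\frac{2812}{4081} - \frac{\sqrt{2}}{4692} \approx 0.68875$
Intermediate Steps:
$x{\left(R \right)} = \sqrt{2} \sqrt{R}$ ($x{\left(R \right)} = \sqrt{2 R} = \sqrt{2} \sqrt{R}$)
$v{\left(u \right)} = \sqrt{2}$ ($v{\left(u \right)} = \sqrt{2} \sqrt{\frac{u}{u}} = \sqrt{2} \sqrt{1} = \sqrt{2} \cdot 1 = \sqrt{2}$)
$\frac{v{\left(36 \right)}}{-4692} - \frac{2812}{-4081} = \frac{\sqrt{2}}{-4692} - \frac{2812}{-4081} = \sqrt{2} \left(- \frac{1}{4692}\right) - - \frac{2812}{4081} = - \frac{\sqrt{2}}{4692} + \frac{2812}{4081} = \frac{2812}{4081} - \frac{\sqrt{2}}{4692}$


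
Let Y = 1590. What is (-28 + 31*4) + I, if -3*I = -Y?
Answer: 626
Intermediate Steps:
I = 530 (I = -(-1)*1590/3 = -1/3*(-1590) = 530)
(-28 + 31*4) + I = (-28 + 31*4) + 530 = (-28 + 124) + 530 = 96 + 530 = 626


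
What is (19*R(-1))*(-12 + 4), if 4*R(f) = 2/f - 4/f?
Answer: -76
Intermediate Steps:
R(f) = -1/(2*f) (R(f) = (2/f - 4/f)/4 = (-2/f)/4 = -1/(2*f))
(19*R(-1))*(-12 + 4) = (19*(-½/(-1)))*(-12 + 4) = (19*(-½*(-1)))*(-8) = (19*(½))*(-8) = (19/2)*(-8) = -76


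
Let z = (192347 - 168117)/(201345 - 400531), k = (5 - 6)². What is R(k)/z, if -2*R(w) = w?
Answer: 99593/24230 ≈ 4.1103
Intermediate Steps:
k = 1 (k = (-1)² = 1)
R(w) = -w/2
z = -12115/99593 (z = 24230/(-199186) = 24230*(-1/199186) = -12115/99593 ≈ -0.12165)
R(k)/z = (-½*1)/(-12115/99593) = -½*(-99593/12115) = 99593/24230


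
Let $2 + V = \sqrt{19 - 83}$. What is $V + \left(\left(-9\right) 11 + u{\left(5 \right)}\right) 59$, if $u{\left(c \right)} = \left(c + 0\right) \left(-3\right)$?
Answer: $-6728 + 8 i \approx -6728.0 + 8.0 i$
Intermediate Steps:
$u{\left(c \right)} = - 3 c$ ($u{\left(c \right)} = c \left(-3\right) = - 3 c$)
$V = -2 + 8 i$ ($V = -2 + \sqrt{19 - 83} = -2 + \sqrt{-64} = -2 + 8 i \approx -2.0 + 8.0 i$)
$V + \left(\left(-9\right) 11 + u{\left(5 \right)}\right) 59 = \left(-2 + 8 i\right) + \left(\left(-9\right) 11 - 15\right) 59 = \left(-2 + 8 i\right) + \left(-99 - 15\right) 59 = \left(-2 + 8 i\right) - 6726 = -6728 + 8 i$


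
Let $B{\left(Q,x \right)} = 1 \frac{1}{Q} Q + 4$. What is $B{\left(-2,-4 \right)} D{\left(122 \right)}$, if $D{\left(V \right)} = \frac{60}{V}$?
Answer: $\frac{150}{61} \approx 2.459$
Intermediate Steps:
$B{\left(Q,x \right)} = 5$ ($B{\left(Q,x \right)} = \frac{Q}{Q} + 4 = 1 + 4 = 5$)
$B{\left(-2,-4 \right)} D{\left(122 \right)} = 5 \cdot \frac{60}{122} = 5 \cdot 60 \cdot \frac{1}{122} = 5 \cdot \frac{30}{61} = \frac{150}{61}$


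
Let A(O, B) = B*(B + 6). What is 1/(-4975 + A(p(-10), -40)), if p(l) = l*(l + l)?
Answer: -1/3615 ≈ -0.00027663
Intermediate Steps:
p(l) = 2*l**2 (p(l) = l*(2*l) = 2*l**2)
A(O, B) = B*(6 + B)
1/(-4975 + A(p(-10), -40)) = 1/(-4975 - 40*(6 - 40)) = 1/(-4975 - 40*(-34)) = 1/(-4975 + 1360) = 1/(-3615) = -1/3615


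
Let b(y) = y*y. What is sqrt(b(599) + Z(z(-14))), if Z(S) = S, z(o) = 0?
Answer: 599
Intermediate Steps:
b(y) = y**2
sqrt(b(599) + Z(z(-14))) = sqrt(599**2 + 0) = sqrt(358801 + 0) = sqrt(358801) = 599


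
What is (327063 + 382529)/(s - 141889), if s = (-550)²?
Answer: 709592/160611 ≈ 4.4181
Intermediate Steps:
s = 302500
(327063 + 382529)/(s - 141889) = (327063 + 382529)/(302500 - 141889) = 709592/160611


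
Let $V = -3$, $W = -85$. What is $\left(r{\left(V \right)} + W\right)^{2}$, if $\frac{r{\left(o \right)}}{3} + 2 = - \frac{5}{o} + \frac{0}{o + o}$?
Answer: $7396$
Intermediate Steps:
$r{\left(o \right)} = -6 - \frac{15}{o}$ ($r{\left(o \right)} = -6 + 3 \left(- \frac{5}{o} + \frac{0}{o + o}\right) = -6 + 3 \left(- \frac{5}{o} + \frac{0}{2 o}\right) = -6 + 3 \left(- \frac{5}{o} + 0 \frac{1}{2 o}\right) = -6 + 3 \left(- \frac{5}{o} + 0\right) = -6 + 3 \left(- \frac{5}{o}\right) = -6 - \frac{15}{o}$)
$\left(r{\left(V \right)} + W\right)^{2} = \left(\left(-6 - \frac{15}{-3}\right) - 85\right)^{2} = \left(\left(-6 - -5\right) - 85\right)^{2} = \left(\left(-6 + 5\right) - 85\right)^{2} = \left(-1 - 85\right)^{2} = \left(-86\right)^{2} = 7396$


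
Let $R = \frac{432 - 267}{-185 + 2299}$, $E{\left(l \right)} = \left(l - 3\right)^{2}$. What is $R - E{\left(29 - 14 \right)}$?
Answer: $- \frac{304251}{2114} \approx -143.92$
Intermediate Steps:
$E{\left(l \right)} = \left(-3 + l\right)^{2}$
$R = \frac{165}{2114} \approx 0.078051$
$R - E{\left(29 - 14 \right)} = \frac{165}{2114} - \left(-3 + \left(29 - 14\right)\right)^{2} = \frac{165}{2114} - \left(-3 + 15\right)^{2} = \frac{165}{2114} - 12^{2} = \frac{165}{2114} - 144 = - \frac{304251}{2114}$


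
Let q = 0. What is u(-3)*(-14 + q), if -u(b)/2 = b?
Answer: -84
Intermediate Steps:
u(b) = -2*b
u(-3)*(-14 + q) = (-2*(-3))*(-14 + 0) = 6*(-14) = -84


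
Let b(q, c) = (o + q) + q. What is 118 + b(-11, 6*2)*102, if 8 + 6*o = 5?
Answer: -2177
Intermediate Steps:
o = -½ (o = -4/3 + (⅙)*5 = -4/3 + ⅚ = -½ ≈ -0.50000)
b(q, c) = -½ + 2*q (b(q, c) = (-½ + q) + q = -½ + 2*q)
118 + b(-11, 6*2)*102 = 118 + (-½ + 2*(-11))*102 = 118 + (-½ - 22)*102 = 118 - 45/2*102 = 118 - 2295 = -2177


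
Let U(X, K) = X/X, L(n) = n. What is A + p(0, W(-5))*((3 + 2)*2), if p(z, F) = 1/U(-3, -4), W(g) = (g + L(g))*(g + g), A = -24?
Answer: -14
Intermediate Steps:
U(X, K) = 1
W(g) = 4*g**2 (W(g) = (g + g)*(g + g) = (2*g)*(2*g) = 4*g**2)
p(z, F) = 1 (p(z, F) = 1/1 = 1)
A + p(0, W(-5))*((3 + 2)*2) = -24 + 1*((3 + 2)*2) = -24 + 1*(5*2) = -24 + 1*10 = -24 + 10 = -14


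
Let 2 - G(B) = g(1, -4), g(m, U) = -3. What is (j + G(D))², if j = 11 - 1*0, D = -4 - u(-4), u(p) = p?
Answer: 256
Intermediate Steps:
D = 0 (D = -4 - 1*(-4) = -4 + 4 = 0)
G(B) = 5 (G(B) = 2 - 1*(-3) = 2 + 3 = 5)
j = 11 (j = 11 + 0 = 11)
(j + G(D))² = (11 + 5)² = 16² = 256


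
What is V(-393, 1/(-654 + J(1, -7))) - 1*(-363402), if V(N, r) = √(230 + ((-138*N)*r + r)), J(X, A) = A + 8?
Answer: 363402 + √62658615/653 ≈ 3.6341e+5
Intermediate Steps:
J(X, A) = 8 + A
V(N, r) = √(230 + r - 138*N*r) (V(N, r) = √(230 + (-138*N*r + r)) = √(230 + (r - 138*N*r)) = √(230 + r - 138*N*r))
V(-393, 1/(-654 + J(1, -7))) - 1*(-363402) = √(230 + 1/(-654 + (8 - 7)) - 138*(-393)/(-654 + (8 - 7))) - 1*(-363402) = √(230 + 1/(-654 + 1) - 138*(-393)/(-654 + 1)) + 363402 = √(230 + 1/(-653) - 138*(-393)/(-653)) + 363402 = √(230 - 1/653 - 138*(-393)*(-1/653)) + 363402 = √(230 - 1/653 - 54234/653) + 363402 = √(95955/653) + 363402 = √62658615/653 + 363402 = 363402 + √62658615/653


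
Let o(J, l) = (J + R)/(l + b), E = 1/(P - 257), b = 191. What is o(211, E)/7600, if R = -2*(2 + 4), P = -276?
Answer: 106067/773695200 ≈ 0.00013709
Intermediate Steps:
R = -12 (R = -2*6 = -12)
E = -1/533 (E = 1/(-276 - 257) = 1/(-533) = -1/533 ≈ -0.0018762)
o(J, l) = (-12 + J)/(191 + l) (o(J, l) = (J - 12)/(l + 191) = (-12 + J)/(191 + l))
o(211, E)/7600 = ((-12 + 211)/(191 - 1/533))/7600 = (199/(101802/533))*(1/7600) = ((533/101802)*199)*(1/7600) = (106067/101802)*(1/7600) = 106067/773695200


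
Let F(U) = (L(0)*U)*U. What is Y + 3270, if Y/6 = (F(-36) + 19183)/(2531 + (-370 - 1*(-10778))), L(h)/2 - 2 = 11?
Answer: 14209268/4313 ≈ 3294.5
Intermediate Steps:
L(h) = 26 (L(h) = 4 + 2*11 = 4 + 22 = 26)
F(U) = 26*U² (F(U) = (26*U)*U = 26*U²)
Y = 105758/4313 (Y = 6*((26*(-36)² + 19183)/(2531 + (-370 - 1*(-10778)))) = 6*((26*1296 + 19183)/(2531 + (-370 + 10778))) = 6*((33696 + 19183)/(2531 + 10408)) = 6*(52879/12939) = 105758/4313 ≈ 24.521)
Y + 3270 = 105758/4313 + 3270 = 14209268/4313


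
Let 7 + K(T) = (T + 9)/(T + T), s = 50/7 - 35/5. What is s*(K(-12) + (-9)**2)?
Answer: 593/56 ≈ 10.589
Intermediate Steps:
s = 1/7 (s = 50*(1/7) - 35*1/5 = 50/7 - 7 = 1/7 ≈ 0.14286)
K(T) = -7 + (9 + T)/(2*T) (K(T) = -7 + (T + 9)/(T + T) = -7 + (9 + T)/((2*T)) = -7 + (9 + T)*(1/(2*T)) = -7 + (9 + T)/(2*T))
s*(K(-12) + (-9)**2) = ((1/2)*(9 - 13*(-12))/(-12) + (-9)**2)/7 = ((1/2)*(-1/12)*(9 + 156) + 81)/7 = ((1/2)*(-1/12)*165 + 81)/7 = (-55/8 + 81)/7 = (1/7)*(593/8) = 593/56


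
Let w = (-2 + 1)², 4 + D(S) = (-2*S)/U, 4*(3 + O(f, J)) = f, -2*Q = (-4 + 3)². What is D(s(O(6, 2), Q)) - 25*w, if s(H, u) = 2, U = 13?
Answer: -381/13 ≈ -29.308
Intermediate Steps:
Q = -½ (Q = -(-4 + 3)²/2 = -½*(-1)² = -½*1 = -½ ≈ -0.50000)
O(f, J) = -3 + f/4
D(S) = -4 - 2*S/13
w = 1 (w = (-1)² = 1)
D(s(O(6, 2), Q)) - 25*w = (-4 - 2/13*2) - 25*1 = (-4 - 4/13) - 25 = -56/13 - 25 = -381/13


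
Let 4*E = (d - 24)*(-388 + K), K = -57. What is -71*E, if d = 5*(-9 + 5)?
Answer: -347545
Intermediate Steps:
d = -20 (d = 5*(-4) = -20)
E = 4895 (E = ((-20 - 24)*(-388 - 57))/4 = (-44*(-445))/4 = (¼)*19580 = 4895)
-71*E = -71*4895 = -347545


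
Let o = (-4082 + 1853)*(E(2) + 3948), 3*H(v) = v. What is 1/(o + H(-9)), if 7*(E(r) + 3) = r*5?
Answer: -7/61576146 ≈ -1.1368e-7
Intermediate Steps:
H(v) = v/3
E(r) = -3 + 5*r/7 (E(r) = -3 + (r*5)/7 = -3 + (5*r)/7 = -3 + 5*r/7)
o = -61576125/7 (o = (-4082 + 1853)*((-3 + (5/7)*2) + 3948) = -2229*((-3 + 10/7) + 3948) = -2229*(-11/7 + 3948) = -2229*27625/7 = -61576125/7 ≈ -8.7966e+6)
1/(o + H(-9)) = 1/(-61576125/7 + (1/3)*(-9)) = 1/(-61576125/7 - 3) = 1/(-61576146/7) = -7/61576146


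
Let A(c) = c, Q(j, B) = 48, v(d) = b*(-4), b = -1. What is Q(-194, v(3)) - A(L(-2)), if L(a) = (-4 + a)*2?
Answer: 60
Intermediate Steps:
v(d) = 4 (v(d) = -1*(-4) = 4)
L(a) = -8 + 2*a
Q(-194, v(3)) - A(L(-2)) = 48 - (-8 + 2*(-2)) = 48 - (-8 - 4) = 48 - 1*(-12) = 48 + 12 = 60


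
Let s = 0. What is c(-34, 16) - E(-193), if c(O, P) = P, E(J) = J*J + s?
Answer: -37233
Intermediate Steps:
E(J) = J² (E(J) = J*J + 0 = J² + 0 = J²)
c(-34, 16) - E(-193) = 16 - 1*(-193)² = 16 - 1*37249 = 16 - 37249 = -37233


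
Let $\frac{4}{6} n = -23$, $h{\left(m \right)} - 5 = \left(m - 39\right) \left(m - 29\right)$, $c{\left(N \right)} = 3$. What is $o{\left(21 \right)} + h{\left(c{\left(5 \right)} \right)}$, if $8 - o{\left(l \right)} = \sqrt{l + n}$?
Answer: $949 - \frac{3 i \sqrt{6}}{2} \approx 949.0 - 3.6742 i$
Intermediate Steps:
$h{\left(m \right)} = 5 + \left(-39 + m\right) \left(-29 + m\right)$ ($h{\left(m \right)} = 5 + \left(m - 39\right) \left(m - 29\right) = 5 + \left(-39 + m\right) \left(-29 + m\right)$)
$n = - \frac{69}{2}$ ($n = \frac{3}{2} \left(-23\right) = - \frac{69}{2} \approx -34.5$)
$o{\left(l \right)} = 8 - \sqrt{- \frac{69}{2} + l}$ ($o{\left(l \right)} = 8 - \sqrt{l - \frac{69}{2}} = 8 - \sqrt{- \frac{69}{2} + l}$)
$o{\left(21 \right)} + h{\left(c{\left(5 \right)} \right)} = \left(8 - \frac{\sqrt{-138 + 4 \cdot 21}}{2}\right) + \left(1136 + 3^{2} - 204\right) = \left(8 - \frac{\sqrt{-138 + 84}}{2}\right) + \left(1136 + 9 - 204\right) = \left(8 - \frac{\sqrt{-54}}{2}\right) + 941 = \left(8 - \frac{3 i \sqrt{6}}{2}\right) + 941 = 949 - \frac{3 i \sqrt{6}}{2}$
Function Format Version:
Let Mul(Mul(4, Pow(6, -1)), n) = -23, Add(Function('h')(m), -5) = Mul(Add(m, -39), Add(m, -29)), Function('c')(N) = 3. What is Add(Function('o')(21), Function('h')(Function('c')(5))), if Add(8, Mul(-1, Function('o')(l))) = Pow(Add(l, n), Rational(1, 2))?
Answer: Add(949, Mul(Rational(-3, 2), I, Pow(6, Rational(1, 2)))) ≈ Add(949.00, Mul(-3.6742, I))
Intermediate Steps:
Function('h')(m) = Add(5, Mul(Add(-39, m), Add(-29, m))) (Function('h')(m) = Add(5, Mul(Add(m, -39), Add(m, -29))) = Add(5, Mul(Add(-39, m), Add(-29, m))))
n = Rational(-69, 2) (n = Mul(Rational(3, 2), -23) = Rational(-69, 2) ≈ -34.500)
Function('o')(l) = Add(8, Mul(-1, Pow(Add(Rational(-69, 2), l), Rational(1, 2)))) (Function('o')(l) = Add(8, Mul(-1, Pow(Add(l, Rational(-69, 2)), Rational(1, 2)))) = Add(8, Mul(-1, Pow(Add(Rational(-69, 2), l), Rational(1, 2)))))
Add(Function('o')(21), Function('h')(Function('c')(5))) = Add(Add(8, Mul(Rational(-1, 2), Pow(Add(-138, Mul(4, 21)), Rational(1, 2)))), Add(1136, Pow(3, 2), Mul(-68, 3))) = Add(Add(8, Mul(Rational(-1, 2), Pow(Add(-138, 84), Rational(1, 2)))), Add(1136, 9, -204)) = Add(Add(8, Mul(Rational(-1, 2), Pow(-54, Rational(1, 2)))), 941) = Add(Add(8, Mul(Rational(-1, 2), Mul(3, I, Pow(6, Rational(1, 2))))), 941) = Add(Add(8, Mul(Rational(-3, 2), I, Pow(6, Rational(1, 2)))), 941) = Add(949, Mul(Rational(-3, 2), I, Pow(6, Rational(1, 2))))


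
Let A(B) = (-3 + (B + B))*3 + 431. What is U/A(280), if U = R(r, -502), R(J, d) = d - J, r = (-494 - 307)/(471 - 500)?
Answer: -15359/60958 ≈ -0.25196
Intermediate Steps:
r = 801/29 (r = -801/(-29) = -801*(-1/29) = 801/29 ≈ 27.621)
A(B) = 422 + 6*B (A(B) = (-3 + 2*B)*3 + 431 = (-9 + 6*B) + 431 = 422 + 6*B)
U = -15359/29 (U = -502 - 1*801/29 = -502 - 801/29 = -15359/29 ≈ -529.62)
U/A(280) = -15359/(29*(422 + 6*280)) = -15359/(29*(422 + 1680)) = -15359/29/2102 = -15359/29*1/2102 = -15359/60958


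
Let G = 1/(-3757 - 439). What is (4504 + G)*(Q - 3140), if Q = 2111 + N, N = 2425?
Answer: 6595675267/1049 ≈ 6.2876e+6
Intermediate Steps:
G = -1/4196 (G = 1/(-4196) = -1/4196 ≈ -0.00023832)
Q = 4536 (Q = 2111 + 2425 = 4536)
(4504 + G)*(Q - 3140) = (4504 - 1/4196)*(4536 - 3140) = (18898783/4196)*1396 = 6595675267/1049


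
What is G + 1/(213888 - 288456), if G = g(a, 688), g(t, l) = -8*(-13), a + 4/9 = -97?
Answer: 7755071/74568 ≈ 104.00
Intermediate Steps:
a = -877/9 (a = -4/9 - 97 = -877/9 ≈ -97.444)
g(t, l) = 104
G = 104
G + 1/(213888 - 288456) = 104 + 1/(213888 - 288456) = 104 + 1/(-74568) = 104 - 1/74568 = 7755071/74568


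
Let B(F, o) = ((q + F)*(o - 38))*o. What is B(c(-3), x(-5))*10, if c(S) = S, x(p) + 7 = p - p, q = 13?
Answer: 31500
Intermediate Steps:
x(p) = -7 (x(p) = -7 + (p - p) = -7 + 0 = -7)
B(F, o) = o*(-38 + o)*(13 + F) (B(F, o) = ((13 + F)*(o - 38))*o = ((13 + F)*(-38 + o))*o = ((-38 + o)*(13 + F))*o = o*(-38 + o)*(13 + F))
B(c(-3), x(-5))*10 = -7*(-494 - 38*(-3) + 13*(-7) - 3*(-7))*10 = -7*(-494 + 114 - 91 + 21)*10 = -7*(-450)*10 = 3150*10 = 31500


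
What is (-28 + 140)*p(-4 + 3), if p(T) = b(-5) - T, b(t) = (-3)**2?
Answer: 1120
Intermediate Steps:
b(t) = 9
p(T) = 9 - T
(-28 + 140)*p(-4 + 3) = (-28 + 140)*(9 - (-4 + 3)) = 112*(9 - 1*(-1)) = 112*(9 + 1) = 112*10 = 1120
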